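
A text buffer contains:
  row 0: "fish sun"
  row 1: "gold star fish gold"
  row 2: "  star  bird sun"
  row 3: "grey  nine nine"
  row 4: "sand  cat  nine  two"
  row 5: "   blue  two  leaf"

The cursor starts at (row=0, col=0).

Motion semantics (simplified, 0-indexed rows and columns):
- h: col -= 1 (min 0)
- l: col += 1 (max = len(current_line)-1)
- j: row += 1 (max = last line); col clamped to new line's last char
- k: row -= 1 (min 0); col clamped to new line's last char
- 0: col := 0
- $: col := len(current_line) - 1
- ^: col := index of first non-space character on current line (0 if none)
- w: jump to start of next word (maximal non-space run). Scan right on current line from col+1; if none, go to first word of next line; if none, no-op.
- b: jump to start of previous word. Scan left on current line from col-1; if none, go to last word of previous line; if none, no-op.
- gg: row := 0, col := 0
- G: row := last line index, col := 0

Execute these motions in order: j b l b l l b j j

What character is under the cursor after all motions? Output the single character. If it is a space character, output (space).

After 1 (j): row=1 col=0 char='g'
After 2 (b): row=0 col=5 char='s'
After 3 (l): row=0 col=6 char='u'
After 4 (b): row=0 col=5 char='s'
After 5 (l): row=0 col=6 char='u'
After 6 (l): row=0 col=7 char='n'
After 7 (b): row=0 col=5 char='s'
After 8 (j): row=1 col=5 char='s'
After 9 (j): row=2 col=5 char='r'

Answer: r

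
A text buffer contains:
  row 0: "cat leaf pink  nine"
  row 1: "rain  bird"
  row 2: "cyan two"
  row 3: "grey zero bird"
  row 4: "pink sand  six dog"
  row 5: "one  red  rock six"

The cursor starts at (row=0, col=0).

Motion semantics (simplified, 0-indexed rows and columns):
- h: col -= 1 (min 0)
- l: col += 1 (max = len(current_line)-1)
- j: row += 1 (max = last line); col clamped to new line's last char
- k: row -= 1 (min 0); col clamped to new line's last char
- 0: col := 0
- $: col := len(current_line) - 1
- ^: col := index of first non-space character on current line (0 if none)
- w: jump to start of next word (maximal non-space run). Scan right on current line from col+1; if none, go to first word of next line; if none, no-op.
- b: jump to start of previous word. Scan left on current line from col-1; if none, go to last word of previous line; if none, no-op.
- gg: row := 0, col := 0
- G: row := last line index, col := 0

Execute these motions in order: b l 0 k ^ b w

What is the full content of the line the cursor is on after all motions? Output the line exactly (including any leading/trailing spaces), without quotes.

Answer: cat leaf pink  nine

Derivation:
After 1 (b): row=0 col=0 char='c'
After 2 (l): row=0 col=1 char='a'
After 3 (0): row=0 col=0 char='c'
After 4 (k): row=0 col=0 char='c'
After 5 (^): row=0 col=0 char='c'
After 6 (b): row=0 col=0 char='c'
After 7 (w): row=0 col=4 char='l'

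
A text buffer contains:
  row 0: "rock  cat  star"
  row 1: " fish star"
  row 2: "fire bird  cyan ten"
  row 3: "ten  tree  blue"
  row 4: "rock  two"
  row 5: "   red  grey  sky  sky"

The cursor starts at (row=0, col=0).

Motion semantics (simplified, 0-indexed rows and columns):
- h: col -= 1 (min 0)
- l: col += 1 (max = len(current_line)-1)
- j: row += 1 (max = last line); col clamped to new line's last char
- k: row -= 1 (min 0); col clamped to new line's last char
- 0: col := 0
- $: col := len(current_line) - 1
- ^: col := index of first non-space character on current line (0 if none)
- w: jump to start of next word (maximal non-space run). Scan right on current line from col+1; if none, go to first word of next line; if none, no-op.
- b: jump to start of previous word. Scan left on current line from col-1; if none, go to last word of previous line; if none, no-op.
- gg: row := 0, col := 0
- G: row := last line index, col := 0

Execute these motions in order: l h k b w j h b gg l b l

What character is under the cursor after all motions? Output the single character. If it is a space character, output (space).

After 1 (l): row=0 col=1 char='o'
After 2 (h): row=0 col=0 char='r'
After 3 (k): row=0 col=0 char='r'
After 4 (b): row=0 col=0 char='r'
After 5 (w): row=0 col=6 char='c'
After 6 (j): row=1 col=6 char='s'
After 7 (h): row=1 col=5 char='_'
After 8 (b): row=1 col=1 char='f'
After 9 (gg): row=0 col=0 char='r'
After 10 (l): row=0 col=1 char='o'
After 11 (b): row=0 col=0 char='r'
After 12 (l): row=0 col=1 char='o'

Answer: o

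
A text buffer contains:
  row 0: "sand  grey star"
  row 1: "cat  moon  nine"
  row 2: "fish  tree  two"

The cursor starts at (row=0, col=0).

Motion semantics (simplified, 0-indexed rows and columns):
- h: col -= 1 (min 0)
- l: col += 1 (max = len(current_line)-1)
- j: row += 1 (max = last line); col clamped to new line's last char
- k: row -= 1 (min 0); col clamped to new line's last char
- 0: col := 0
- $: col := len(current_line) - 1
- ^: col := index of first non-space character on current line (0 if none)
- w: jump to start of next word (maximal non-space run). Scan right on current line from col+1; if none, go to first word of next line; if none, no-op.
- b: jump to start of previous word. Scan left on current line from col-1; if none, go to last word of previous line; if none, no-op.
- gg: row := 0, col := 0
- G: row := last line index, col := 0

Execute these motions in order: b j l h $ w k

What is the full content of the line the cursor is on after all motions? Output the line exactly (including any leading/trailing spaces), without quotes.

Answer: cat  moon  nine

Derivation:
After 1 (b): row=0 col=0 char='s'
After 2 (j): row=1 col=0 char='c'
After 3 (l): row=1 col=1 char='a'
After 4 (h): row=1 col=0 char='c'
After 5 ($): row=1 col=14 char='e'
After 6 (w): row=2 col=0 char='f'
After 7 (k): row=1 col=0 char='c'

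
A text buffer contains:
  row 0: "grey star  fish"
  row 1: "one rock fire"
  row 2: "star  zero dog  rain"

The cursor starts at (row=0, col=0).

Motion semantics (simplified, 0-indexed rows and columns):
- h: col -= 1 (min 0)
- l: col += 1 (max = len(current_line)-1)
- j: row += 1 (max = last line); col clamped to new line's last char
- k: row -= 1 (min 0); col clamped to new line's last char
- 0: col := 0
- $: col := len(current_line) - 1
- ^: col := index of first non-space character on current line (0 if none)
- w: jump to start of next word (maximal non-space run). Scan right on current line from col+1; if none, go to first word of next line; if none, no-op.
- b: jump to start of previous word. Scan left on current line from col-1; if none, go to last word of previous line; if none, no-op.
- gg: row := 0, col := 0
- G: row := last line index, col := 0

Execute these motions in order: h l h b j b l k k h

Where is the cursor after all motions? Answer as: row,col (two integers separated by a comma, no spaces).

Answer: 0,11

Derivation:
After 1 (h): row=0 col=0 char='g'
After 2 (l): row=0 col=1 char='r'
After 3 (h): row=0 col=0 char='g'
After 4 (b): row=0 col=0 char='g'
After 5 (j): row=1 col=0 char='o'
After 6 (b): row=0 col=11 char='f'
After 7 (l): row=0 col=12 char='i'
After 8 (k): row=0 col=12 char='i'
After 9 (k): row=0 col=12 char='i'
After 10 (h): row=0 col=11 char='f'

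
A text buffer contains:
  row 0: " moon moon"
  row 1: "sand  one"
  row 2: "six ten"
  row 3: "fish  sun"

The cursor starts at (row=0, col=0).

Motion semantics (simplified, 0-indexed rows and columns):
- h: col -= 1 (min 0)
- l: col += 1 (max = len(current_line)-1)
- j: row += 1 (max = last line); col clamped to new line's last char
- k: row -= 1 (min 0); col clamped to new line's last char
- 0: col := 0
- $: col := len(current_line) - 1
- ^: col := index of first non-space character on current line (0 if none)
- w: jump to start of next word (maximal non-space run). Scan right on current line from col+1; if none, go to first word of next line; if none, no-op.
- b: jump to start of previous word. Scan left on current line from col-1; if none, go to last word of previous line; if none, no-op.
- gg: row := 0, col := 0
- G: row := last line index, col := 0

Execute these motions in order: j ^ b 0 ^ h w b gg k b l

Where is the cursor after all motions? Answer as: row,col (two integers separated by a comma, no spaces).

After 1 (j): row=1 col=0 char='s'
After 2 (^): row=1 col=0 char='s'
After 3 (b): row=0 col=6 char='m'
After 4 (0): row=0 col=0 char='_'
After 5 (^): row=0 col=1 char='m'
After 6 (h): row=0 col=0 char='_'
After 7 (w): row=0 col=1 char='m'
After 8 (b): row=0 col=1 char='m'
After 9 (gg): row=0 col=0 char='_'
After 10 (k): row=0 col=0 char='_'
After 11 (b): row=0 col=0 char='_'
After 12 (l): row=0 col=1 char='m'

Answer: 0,1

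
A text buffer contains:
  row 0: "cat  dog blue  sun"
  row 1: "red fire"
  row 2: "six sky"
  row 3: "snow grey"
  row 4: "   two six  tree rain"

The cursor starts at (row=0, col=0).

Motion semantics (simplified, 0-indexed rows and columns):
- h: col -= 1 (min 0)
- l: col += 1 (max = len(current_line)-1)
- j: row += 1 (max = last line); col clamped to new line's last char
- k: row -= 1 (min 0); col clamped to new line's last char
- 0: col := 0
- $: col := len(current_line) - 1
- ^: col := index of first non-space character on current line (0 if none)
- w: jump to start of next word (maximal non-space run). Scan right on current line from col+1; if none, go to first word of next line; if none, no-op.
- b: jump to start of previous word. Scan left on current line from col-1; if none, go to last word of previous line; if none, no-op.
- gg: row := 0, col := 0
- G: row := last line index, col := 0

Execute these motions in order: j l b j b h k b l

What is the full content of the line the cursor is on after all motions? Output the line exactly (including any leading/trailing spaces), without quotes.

After 1 (j): row=1 col=0 char='r'
After 2 (l): row=1 col=1 char='e'
After 3 (b): row=1 col=0 char='r'
After 4 (j): row=2 col=0 char='s'
After 5 (b): row=1 col=4 char='f'
After 6 (h): row=1 col=3 char='_'
After 7 (k): row=0 col=3 char='_'
After 8 (b): row=0 col=0 char='c'
After 9 (l): row=0 col=1 char='a'

Answer: cat  dog blue  sun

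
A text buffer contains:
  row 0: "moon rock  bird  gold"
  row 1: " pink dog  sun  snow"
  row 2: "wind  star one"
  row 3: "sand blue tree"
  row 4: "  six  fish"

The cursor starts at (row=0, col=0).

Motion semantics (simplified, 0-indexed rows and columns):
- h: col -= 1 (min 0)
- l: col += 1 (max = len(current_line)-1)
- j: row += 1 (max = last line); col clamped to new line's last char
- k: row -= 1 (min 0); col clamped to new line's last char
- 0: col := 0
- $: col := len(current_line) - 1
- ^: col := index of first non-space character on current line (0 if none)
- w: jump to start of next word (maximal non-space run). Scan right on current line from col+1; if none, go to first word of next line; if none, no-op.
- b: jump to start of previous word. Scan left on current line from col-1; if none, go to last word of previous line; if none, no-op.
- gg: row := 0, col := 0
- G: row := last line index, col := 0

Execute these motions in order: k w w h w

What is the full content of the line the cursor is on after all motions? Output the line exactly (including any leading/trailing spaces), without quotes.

Answer: moon rock  bird  gold

Derivation:
After 1 (k): row=0 col=0 char='m'
After 2 (w): row=0 col=5 char='r'
After 3 (w): row=0 col=11 char='b'
After 4 (h): row=0 col=10 char='_'
After 5 (w): row=0 col=11 char='b'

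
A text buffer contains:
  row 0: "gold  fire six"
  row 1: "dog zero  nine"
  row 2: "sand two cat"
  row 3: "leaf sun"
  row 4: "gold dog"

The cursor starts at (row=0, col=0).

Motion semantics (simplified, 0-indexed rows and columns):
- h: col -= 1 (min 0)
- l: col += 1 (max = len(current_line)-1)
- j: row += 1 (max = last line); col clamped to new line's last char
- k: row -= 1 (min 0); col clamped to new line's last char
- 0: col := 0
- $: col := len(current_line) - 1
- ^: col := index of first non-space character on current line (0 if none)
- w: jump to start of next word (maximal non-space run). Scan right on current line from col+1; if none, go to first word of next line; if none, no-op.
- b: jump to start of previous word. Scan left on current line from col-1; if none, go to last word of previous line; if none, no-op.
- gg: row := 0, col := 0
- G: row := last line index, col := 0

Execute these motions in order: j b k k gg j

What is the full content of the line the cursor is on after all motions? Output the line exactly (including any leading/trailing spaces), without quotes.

After 1 (j): row=1 col=0 char='d'
After 2 (b): row=0 col=11 char='s'
After 3 (k): row=0 col=11 char='s'
After 4 (k): row=0 col=11 char='s'
After 5 (gg): row=0 col=0 char='g'
After 6 (j): row=1 col=0 char='d'

Answer: dog zero  nine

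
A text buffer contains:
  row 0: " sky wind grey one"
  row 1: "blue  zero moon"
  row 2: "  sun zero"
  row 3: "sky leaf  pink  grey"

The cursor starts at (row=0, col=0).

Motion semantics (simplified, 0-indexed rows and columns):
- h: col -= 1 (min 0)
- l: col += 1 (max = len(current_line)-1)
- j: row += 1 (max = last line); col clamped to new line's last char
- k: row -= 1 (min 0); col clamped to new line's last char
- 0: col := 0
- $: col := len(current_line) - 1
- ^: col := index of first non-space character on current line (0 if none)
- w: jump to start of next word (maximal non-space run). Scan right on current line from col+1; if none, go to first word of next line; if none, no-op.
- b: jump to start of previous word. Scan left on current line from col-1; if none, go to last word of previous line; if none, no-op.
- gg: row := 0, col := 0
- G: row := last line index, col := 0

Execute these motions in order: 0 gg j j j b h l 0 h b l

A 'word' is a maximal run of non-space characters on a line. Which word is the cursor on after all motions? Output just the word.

Answer: moon

Derivation:
After 1 (0): row=0 col=0 char='_'
After 2 (gg): row=0 col=0 char='_'
After 3 (j): row=1 col=0 char='b'
After 4 (j): row=2 col=0 char='_'
After 5 (j): row=3 col=0 char='s'
After 6 (b): row=2 col=6 char='z'
After 7 (h): row=2 col=5 char='_'
After 8 (l): row=2 col=6 char='z'
After 9 (0): row=2 col=0 char='_'
After 10 (h): row=2 col=0 char='_'
After 11 (b): row=1 col=11 char='m'
After 12 (l): row=1 col=12 char='o'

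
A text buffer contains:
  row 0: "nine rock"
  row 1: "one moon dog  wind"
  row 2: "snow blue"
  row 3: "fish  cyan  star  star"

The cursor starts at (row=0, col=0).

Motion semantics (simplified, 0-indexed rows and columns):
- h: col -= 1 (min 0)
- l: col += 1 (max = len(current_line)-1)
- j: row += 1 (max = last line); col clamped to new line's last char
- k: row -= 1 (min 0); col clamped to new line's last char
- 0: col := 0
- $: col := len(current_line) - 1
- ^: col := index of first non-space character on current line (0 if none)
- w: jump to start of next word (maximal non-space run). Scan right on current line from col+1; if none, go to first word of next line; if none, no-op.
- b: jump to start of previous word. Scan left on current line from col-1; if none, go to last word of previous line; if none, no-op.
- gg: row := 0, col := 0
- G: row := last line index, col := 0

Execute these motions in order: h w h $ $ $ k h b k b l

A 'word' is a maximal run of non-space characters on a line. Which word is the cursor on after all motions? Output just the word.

Answer: nine

Derivation:
After 1 (h): row=0 col=0 char='n'
After 2 (w): row=0 col=5 char='r'
After 3 (h): row=0 col=4 char='_'
After 4 ($): row=0 col=8 char='k'
After 5 ($): row=0 col=8 char='k'
After 6 ($): row=0 col=8 char='k'
After 7 (k): row=0 col=8 char='k'
After 8 (h): row=0 col=7 char='c'
After 9 (b): row=0 col=5 char='r'
After 10 (k): row=0 col=5 char='r'
After 11 (b): row=0 col=0 char='n'
After 12 (l): row=0 col=1 char='i'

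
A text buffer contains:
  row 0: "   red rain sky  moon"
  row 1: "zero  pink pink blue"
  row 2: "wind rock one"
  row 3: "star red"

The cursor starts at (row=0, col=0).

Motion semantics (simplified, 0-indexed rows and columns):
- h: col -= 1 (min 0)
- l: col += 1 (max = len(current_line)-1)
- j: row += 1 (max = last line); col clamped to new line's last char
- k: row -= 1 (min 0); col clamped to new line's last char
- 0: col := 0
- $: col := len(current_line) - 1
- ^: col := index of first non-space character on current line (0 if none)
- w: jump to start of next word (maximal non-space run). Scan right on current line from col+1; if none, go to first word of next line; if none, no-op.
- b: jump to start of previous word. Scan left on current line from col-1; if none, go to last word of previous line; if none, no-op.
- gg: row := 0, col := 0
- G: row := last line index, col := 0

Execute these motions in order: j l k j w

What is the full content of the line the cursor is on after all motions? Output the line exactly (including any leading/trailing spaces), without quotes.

Answer: zero  pink pink blue

Derivation:
After 1 (j): row=1 col=0 char='z'
After 2 (l): row=1 col=1 char='e'
After 3 (k): row=0 col=1 char='_'
After 4 (j): row=1 col=1 char='e'
After 5 (w): row=1 col=6 char='p'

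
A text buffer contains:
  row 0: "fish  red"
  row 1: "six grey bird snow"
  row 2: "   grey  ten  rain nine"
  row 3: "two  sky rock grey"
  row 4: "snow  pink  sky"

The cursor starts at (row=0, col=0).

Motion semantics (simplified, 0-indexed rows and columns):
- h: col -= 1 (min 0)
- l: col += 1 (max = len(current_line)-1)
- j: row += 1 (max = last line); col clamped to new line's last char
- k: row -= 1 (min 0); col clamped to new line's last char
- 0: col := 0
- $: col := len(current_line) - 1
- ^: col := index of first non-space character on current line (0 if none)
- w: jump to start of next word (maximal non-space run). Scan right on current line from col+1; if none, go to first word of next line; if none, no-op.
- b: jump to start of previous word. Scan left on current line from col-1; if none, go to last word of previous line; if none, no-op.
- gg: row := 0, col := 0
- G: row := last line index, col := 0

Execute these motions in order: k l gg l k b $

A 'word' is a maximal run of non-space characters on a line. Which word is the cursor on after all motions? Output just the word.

Answer: red

Derivation:
After 1 (k): row=0 col=0 char='f'
After 2 (l): row=0 col=1 char='i'
After 3 (gg): row=0 col=0 char='f'
After 4 (l): row=0 col=1 char='i'
After 5 (k): row=0 col=1 char='i'
After 6 (b): row=0 col=0 char='f'
After 7 ($): row=0 col=8 char='d'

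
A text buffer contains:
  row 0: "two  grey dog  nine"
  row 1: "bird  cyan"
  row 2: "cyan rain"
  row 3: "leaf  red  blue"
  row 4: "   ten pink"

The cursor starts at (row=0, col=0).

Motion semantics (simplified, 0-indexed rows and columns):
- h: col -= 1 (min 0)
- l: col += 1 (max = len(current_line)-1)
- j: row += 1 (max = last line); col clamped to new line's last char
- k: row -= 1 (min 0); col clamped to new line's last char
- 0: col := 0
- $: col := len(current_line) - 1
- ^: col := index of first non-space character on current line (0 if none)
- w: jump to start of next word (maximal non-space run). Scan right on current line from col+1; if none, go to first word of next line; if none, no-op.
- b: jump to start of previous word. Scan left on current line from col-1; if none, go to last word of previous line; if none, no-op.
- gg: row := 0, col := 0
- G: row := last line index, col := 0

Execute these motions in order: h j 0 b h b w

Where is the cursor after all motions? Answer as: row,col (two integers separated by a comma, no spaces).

After 1 (h): row=0 col=0 char='t'
After 2 (j): row=1 col=0 char='b'
After 3 (0): row=1 col=0 char='b'
After 4 (b): row=0 col=15 char='n'
After 5 (h): row=0 col=14 char='_'
After 6 (b): row=0 col=10 char='d'
After 7 (w): row=0 col=15 char='n'

Answer: 0,15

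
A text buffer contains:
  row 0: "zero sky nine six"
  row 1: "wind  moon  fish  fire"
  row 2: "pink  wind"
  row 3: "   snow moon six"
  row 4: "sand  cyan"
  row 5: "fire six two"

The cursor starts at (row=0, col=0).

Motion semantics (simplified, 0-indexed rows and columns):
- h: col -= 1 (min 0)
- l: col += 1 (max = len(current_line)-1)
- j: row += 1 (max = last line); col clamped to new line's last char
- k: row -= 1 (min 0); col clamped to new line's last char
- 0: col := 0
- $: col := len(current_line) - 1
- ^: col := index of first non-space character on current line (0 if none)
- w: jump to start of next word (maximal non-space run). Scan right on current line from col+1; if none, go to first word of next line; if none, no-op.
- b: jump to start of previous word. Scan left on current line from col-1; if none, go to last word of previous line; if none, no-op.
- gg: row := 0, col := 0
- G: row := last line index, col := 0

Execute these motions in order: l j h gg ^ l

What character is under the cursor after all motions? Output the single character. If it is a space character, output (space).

After 1 (l): row=0 col=1 char='e'
After 2 (j): row=1 col=1 char='i'
After 3 (h): row=1 col=0 char='w'
After 4 (gg): row=0 col=0 char='z'
After 5 (^): row=0 col=0 char='z'
After 6 (l): row=0 col=1 char='e'

Answer: e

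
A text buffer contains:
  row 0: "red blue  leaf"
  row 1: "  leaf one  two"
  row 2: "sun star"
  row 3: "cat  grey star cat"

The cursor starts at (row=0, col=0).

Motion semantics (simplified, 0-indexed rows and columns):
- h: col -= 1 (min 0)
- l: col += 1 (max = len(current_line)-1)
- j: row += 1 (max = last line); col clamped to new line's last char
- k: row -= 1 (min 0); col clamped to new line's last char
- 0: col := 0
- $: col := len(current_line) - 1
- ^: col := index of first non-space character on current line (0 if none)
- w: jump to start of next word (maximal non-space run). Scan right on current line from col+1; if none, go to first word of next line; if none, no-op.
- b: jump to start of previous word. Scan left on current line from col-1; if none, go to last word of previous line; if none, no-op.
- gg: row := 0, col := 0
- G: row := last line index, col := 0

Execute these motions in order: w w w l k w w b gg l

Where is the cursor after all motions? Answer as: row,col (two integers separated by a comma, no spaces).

Answer: 0,1

Derivation:
After 1 (w): row=0 col=4 char='b'
After 2 (w): row=0 col=10 char='l'
After 3 (w): row=1 col=2 char='l'
After 4 (l): row=1 col=3 char='e'
After 5 (k): row=0 col=3 char='_'
After 6 (w): row=0 col=4 char='b'
After 7 (w): row=0 col=10 char='l'
After 8 (b): row=0 col=4 char='b'
After 9 (gg): row=0 col=0 char='r'
After 10 (l): row=0 col=1 char='e'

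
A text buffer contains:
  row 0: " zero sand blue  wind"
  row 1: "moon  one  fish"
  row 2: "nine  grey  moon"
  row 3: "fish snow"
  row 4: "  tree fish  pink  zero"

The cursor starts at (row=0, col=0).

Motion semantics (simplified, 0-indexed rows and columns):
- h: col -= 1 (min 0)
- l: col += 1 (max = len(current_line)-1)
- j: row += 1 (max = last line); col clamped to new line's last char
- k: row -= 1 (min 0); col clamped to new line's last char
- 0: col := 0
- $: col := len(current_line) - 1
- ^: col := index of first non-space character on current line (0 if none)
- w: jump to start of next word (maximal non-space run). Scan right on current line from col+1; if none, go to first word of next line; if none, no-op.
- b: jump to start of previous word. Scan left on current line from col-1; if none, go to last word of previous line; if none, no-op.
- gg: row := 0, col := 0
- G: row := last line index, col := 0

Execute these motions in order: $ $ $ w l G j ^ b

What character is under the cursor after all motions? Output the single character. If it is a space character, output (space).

After 1 ($): row=0 col=20 char='d'
After 2 ($): row=0 col=20 char='d'
After 3 ($): row=0 col=20 char='d'
After 4 (w): row=1 col=0 char='m'
After 5 (l): row=1 col=1 char='o'
After 6 (G): row=4 col=0 char='_'
After 7 (j): row=4 col=0 char='_'
After 8 (^): row=4 col=2 char='t'
After 9 (b): row=3 col=5 char='s'

Answer: s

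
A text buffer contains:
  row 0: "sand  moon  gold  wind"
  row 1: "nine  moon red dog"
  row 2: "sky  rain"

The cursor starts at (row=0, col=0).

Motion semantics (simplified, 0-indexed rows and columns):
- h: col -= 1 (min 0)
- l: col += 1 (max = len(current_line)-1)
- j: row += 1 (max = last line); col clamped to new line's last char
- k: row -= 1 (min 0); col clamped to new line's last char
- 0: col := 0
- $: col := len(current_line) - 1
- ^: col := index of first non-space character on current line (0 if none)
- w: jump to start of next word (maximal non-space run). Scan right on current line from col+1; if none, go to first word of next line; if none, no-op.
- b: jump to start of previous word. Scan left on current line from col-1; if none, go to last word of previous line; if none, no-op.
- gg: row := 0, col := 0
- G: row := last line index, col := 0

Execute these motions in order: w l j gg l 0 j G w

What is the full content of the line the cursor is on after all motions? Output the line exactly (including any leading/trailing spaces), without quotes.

Answer: sky  rain

Derivation:
After 1 (w): row=0 col=6 char='m'
After 2 (l): row=0 col=7 char='o'
After 3 (j): row=1 col=7 char='o'
After 4 (gg): row=0 col=0 char='s'
After 5 (l): row=0 col=1 char='a'
After 6 (0): row=0 col=0 char='s'
After 7 (j): row=1 col=0 char='n'
After 8 (G): row=2 col=0 char='s'
After 9 (w): row=2 col=5 char='r'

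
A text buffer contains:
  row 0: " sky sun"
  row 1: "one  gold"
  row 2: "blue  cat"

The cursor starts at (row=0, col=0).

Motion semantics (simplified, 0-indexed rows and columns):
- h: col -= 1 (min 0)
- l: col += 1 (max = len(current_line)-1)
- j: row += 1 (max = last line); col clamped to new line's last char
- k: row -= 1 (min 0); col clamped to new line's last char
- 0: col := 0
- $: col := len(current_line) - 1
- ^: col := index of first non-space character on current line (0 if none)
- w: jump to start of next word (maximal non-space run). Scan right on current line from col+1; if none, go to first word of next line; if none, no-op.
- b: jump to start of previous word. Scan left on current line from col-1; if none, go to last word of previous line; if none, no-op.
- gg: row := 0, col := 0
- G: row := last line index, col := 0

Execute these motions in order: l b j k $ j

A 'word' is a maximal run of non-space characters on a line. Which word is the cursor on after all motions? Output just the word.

After 1 (l): row=0 col=1 char='s'
After 2 (b): row=0 col=1 char='s'
After 3 (j): row=1 col=1 char='n'
After 4 (k): row=0 col=1 char='s'
After 5 ($): row=0 col=7 char='n'
After 6 (j): row=1 col=7 char='l'

Answer: gold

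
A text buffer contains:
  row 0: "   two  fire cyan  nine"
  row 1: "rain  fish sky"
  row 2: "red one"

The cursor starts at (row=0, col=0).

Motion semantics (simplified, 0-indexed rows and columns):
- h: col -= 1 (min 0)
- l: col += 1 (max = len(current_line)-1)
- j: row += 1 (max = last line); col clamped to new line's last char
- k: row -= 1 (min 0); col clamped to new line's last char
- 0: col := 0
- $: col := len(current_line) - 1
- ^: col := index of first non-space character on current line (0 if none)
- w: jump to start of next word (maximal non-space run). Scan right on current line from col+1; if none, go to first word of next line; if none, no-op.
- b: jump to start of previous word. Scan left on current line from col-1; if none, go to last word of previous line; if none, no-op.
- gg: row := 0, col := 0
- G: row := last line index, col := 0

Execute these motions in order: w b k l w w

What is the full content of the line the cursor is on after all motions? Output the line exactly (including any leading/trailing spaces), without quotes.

Answer:    two  fire cyan  nine

Derivation:
After 1 (w): row=0 col=3 char='t'
After 2 (b): row=0 col=3 char='t'
After 3 (k): row=0 col=3 char='t'
After 4 (l): row=0 col=4 char='w'
After 5 (w): row=0 col=8 char='f'
After 6 (w): row=0 col=13 char='c'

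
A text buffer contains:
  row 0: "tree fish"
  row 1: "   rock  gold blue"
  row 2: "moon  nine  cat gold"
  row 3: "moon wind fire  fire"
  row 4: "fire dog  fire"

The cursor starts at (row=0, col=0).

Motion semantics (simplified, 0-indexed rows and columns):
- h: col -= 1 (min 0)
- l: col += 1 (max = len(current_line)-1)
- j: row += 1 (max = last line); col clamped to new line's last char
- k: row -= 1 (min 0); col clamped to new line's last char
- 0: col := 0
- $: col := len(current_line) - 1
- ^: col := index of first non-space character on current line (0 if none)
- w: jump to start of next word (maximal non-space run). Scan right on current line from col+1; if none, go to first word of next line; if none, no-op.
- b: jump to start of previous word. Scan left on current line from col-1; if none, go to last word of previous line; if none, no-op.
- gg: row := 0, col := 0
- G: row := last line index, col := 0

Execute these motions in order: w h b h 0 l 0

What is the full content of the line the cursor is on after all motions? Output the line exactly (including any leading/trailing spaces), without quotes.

Answer: tree fish

Derivation:
After 1 (w): row=0 col=5 char='f'
After 2 (h): row=0 col=4 char='_'
After 3 (b): row=0 col=0 char='t'
After 4 (h): row=0 col=0 char='t'
After 5 (0): row=0 col=0 char='t'
After 6 (l): row=0 col=1 char='r'
After 7 (0): row=0 col=0 char='t'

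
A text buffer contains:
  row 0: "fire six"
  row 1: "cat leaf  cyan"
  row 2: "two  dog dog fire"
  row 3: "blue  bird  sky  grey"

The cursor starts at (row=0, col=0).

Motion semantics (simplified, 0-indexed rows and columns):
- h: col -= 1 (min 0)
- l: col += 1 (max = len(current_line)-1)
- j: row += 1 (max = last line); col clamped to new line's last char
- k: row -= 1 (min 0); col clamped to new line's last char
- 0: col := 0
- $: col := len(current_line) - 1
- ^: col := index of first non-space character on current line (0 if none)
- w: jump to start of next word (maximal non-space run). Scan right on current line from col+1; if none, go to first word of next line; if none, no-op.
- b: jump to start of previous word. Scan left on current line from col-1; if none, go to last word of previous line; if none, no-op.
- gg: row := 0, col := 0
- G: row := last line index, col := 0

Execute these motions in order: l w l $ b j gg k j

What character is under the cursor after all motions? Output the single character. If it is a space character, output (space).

Answer: c

Derivation:
After 1 (l): row=0 col=1 char='i'
After 2 (w): row=0 col=5 char='s'
After 3 (l): row=0 col=6 char='i'
After 4 ($): row=0 col=7 char='x'
After 5 (b): row=0 col=5 char='s'
After 6 (j): row=1 col=5 char='e'
After 7 (gg): row=0 col=0 char='f'
After 8 (k): row=0 col=0 char='f'
After 9 (j): row=1 col=0 char='c'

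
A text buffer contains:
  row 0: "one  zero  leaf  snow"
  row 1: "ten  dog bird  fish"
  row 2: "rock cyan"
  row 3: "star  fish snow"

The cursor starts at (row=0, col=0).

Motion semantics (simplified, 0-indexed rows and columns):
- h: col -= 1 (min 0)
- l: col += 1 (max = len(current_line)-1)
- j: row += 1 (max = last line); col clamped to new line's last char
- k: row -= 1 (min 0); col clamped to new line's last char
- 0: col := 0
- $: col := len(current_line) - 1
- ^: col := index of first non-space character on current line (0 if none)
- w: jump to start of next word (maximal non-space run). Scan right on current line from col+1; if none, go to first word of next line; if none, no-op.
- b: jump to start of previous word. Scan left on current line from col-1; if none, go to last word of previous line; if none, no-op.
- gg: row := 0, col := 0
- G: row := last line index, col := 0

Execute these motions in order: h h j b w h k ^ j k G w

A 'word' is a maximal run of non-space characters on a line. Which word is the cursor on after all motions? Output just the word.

Answer: fish

Derivation:
After 1 (h): row=0 col=0 char='o'
After 2 (h): row=0 col=0 char='o'
After 3 (j): row=1 col=0 char='t'
After 4 (b): row=0 col=17 char='s'
After 5 (w): row=1 col=0 char='t'
After 6 (h): row=1 col=0 char='t'
After 7 (k): row=0 col=0 char='o'
After 8 (^): row=0 col=0 char='o'
After 9 (j): row=1 col=0 char='t'
After 10 (k): row=0 col=0 char='o'
After 11 (G): row=3 col=0 char='s'
After 12 (w): row=3 col=6 char='f'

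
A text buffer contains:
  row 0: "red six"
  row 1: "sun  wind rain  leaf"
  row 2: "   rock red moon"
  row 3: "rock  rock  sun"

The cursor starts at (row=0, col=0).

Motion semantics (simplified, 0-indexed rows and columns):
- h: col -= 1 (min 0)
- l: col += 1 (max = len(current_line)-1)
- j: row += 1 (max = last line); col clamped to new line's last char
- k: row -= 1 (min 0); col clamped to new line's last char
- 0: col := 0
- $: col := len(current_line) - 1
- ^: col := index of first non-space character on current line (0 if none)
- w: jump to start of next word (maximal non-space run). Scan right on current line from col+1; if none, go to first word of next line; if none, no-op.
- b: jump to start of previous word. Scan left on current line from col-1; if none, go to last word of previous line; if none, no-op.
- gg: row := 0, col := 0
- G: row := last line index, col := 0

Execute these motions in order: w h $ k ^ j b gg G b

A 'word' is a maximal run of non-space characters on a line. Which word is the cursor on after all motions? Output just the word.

Answer: moon

Derivation:
After 1 (w): row=0 col=4 char='s'
After 2 (h): row=0 col=3 char='_'
After 3 ($): row=0 col=6 char='x'
After 4 (k): row=0 col=6 char='x'
After 5 (^): row=0 col=0 char='r'
After 6 (j): row=1 col=0 char='s'
After 7 (b): row=0 col=4 char='s'
After 8 (gg): row=0 col=0 char='r'
After 9 (G): row=3 col=0 char='r'
After 10 (b): row=2 col=12 char='m'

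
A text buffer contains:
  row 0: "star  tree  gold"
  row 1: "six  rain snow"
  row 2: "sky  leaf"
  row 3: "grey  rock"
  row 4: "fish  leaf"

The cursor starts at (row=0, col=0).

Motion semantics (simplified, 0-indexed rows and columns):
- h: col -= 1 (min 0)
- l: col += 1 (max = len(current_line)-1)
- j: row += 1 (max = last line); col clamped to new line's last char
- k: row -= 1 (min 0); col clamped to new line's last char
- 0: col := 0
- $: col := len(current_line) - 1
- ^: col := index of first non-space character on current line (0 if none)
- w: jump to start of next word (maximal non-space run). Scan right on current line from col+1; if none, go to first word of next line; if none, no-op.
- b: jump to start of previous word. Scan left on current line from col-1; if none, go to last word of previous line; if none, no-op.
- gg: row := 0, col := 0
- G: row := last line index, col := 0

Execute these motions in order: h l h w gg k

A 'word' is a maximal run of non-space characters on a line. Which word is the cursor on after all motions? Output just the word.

Answer: star

Derivation:
After 1 (h): row=0 col=0 char='s'
After 2 (l): row=0 col=1 char='t'
After 3 (h): row=0 col=0 char='s'
After 4 (w): row=0 col=6 char='t'
After 5 (gg): row=0 col=0 char='s'
After 6 (k): row=0 col=0 char='s'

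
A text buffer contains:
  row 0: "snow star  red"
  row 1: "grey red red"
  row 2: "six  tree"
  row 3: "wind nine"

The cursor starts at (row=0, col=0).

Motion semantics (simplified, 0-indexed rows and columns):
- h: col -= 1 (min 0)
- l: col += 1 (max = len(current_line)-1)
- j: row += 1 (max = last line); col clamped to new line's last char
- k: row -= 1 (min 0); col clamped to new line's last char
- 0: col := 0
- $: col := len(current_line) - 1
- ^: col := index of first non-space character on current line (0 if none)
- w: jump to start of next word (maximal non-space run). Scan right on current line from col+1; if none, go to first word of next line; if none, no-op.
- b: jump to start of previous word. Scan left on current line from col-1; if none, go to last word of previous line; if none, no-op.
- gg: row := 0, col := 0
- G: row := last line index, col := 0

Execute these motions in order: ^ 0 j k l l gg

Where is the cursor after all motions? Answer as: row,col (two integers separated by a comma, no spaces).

Answer: 0,0

Derivation:
After 1 (^): row=0 col=0 char='s'
After 2 (0): row=0 col=0 char='s'
After 3 (j): row=1 col=0 char='g'
After 4 (k): row=0 col=0 char='s'
After 5 (l): row=0 col=1 char='n'
After 6 (l): row=0 col=2 char='o'
After 7 (gg): row=0 col=0 char='s'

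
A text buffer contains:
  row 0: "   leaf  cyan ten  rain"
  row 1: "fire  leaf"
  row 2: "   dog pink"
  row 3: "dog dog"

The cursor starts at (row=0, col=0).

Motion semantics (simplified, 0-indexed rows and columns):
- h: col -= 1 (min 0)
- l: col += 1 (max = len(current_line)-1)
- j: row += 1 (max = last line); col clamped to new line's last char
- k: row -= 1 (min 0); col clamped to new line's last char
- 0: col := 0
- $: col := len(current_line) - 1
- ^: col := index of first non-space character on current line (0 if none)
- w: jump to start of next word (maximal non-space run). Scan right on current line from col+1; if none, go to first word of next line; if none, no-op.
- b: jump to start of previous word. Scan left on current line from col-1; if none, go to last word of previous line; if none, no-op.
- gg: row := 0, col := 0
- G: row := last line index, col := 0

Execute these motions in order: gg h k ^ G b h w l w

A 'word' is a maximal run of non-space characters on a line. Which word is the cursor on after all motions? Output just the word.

Answer: dog

Derivation:
After 1 (gg): row=0 col=0 char='_'
After 2 (h): row=0 col=0 char='_'
After 3 (k): row=0 col=0 char='_'
After 4 (^): row=0 col=3 char='l'
After 5 (G): row=3 col=0 char='d'
After 6 (b): row=2 col=7 char='p'
After 7 (h): row=2 col=6 char='_'
After 8 (w): row=2 col=7 char='p'
After 9 (l): row=2 col=8 char='i'
After 10 (w): row=3 col=0 char='d'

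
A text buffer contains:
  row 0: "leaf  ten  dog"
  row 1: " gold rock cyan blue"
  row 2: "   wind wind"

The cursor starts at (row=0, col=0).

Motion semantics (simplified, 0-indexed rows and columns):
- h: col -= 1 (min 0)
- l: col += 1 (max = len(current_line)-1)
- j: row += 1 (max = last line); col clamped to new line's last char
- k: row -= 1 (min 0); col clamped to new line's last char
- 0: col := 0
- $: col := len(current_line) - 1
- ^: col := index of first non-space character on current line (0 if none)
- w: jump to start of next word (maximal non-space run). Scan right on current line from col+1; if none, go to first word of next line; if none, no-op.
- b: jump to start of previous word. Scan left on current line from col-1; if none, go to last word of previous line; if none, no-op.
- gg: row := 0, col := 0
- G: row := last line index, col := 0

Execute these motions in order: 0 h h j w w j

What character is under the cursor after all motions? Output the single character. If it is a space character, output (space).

After 1 (0): row=0 col=0 char='l'
After 2 (h): row=0 col=0 char='l'
After 3 (h): row=0 col=0 char='l'
After 4 (j): row=1 col=0 char='_'
After 5 (w): row=1 col=1 char='g'
After 6 (w): row=1 col=6 char='r'
After 7 (j): row=2 col=6 char='d'

Answer: d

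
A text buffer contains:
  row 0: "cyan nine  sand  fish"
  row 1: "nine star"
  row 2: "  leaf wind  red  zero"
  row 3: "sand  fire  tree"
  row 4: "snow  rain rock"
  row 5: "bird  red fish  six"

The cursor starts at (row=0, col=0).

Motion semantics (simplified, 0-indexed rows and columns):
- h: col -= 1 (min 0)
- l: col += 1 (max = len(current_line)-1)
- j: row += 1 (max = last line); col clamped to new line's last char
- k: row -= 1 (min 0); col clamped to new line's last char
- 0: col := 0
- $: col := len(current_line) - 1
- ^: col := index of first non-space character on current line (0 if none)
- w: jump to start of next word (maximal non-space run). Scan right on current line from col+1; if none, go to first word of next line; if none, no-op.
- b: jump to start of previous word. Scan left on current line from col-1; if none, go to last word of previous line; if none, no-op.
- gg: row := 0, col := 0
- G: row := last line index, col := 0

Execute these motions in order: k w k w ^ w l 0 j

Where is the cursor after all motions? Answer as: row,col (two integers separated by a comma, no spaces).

After 1 (k): row=0 col=0 char='c'
After 2 (w): row=0 col=5 char='n'
After 3 (k): row=0 col=5 char='n'
After 4 (w): row=0 col=11 char='s'
After 5 (^): row=0 col=0 char='c'
After 6 (w): row=0 col=5 char='n'
After 7 (l): row=0 col=6 char='i'
After 8 (0): row=0 col=0 char='c'
After 9 (j): row=1 col=0 char='n'

Answer: 1,0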